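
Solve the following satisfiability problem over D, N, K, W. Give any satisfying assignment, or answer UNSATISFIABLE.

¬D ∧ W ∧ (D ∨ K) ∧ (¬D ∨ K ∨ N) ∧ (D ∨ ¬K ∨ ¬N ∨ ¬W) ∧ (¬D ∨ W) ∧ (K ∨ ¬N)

D = False, N = False, K = True, W = True

Unit clause (¬D) forces D = False.
Unit clause (W) forces W = True.
In (D ∨ K) only K is left, so K = True.
In (D ∨ ¬K ∨ ¬N ∨ ¬W) only ¬N is left, so N = False.
All clauses satisfied.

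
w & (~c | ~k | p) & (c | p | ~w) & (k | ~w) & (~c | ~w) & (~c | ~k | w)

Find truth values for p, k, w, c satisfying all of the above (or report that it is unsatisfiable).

p = True; k = True; w = True; c = False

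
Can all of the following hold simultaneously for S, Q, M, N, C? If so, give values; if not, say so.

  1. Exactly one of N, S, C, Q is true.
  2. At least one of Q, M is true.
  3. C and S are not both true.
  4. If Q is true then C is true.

S=F, Q=F, M=T, N=T, C=F

  (1) {N, S, C, Q}: 1 true — exactly one ✓
  (2) {Q, M}: 1 true — at least one ✓
  (3) C=F, S=F — not both ✓
  (4) Q=F ⇒ C: vacuous ✓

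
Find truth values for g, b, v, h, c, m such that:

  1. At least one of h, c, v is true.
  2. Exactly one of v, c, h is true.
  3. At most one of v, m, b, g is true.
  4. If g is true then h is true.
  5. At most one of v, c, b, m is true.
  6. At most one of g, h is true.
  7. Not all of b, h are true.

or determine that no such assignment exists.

g = False, b = False, v = False, h = True, c = False, m = True

  (1) {h, c, v}: 1 true — at least one ✓
  (2) {v, c, h}: 1 true — exactly one ✓
  (3) {v, m, b, g}: 1 true — at most one ✓
  (4) g=F ⇒ h: vacuous ✓
  (5) {v, c, b, m}: 1 true — at most one ✓
  (6) {g, h}: 1 true — at most one ✓
  (7) {b, h}: 1/2 true — not all ✓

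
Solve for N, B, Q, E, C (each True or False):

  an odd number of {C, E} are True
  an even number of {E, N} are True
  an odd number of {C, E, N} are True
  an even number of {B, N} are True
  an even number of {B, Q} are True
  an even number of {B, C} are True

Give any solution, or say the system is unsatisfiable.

Unsatisfiable

Adding constraints 1, 2, 4, 6 mod 2: every variable appears an even number of times on the left, so the left side is 0.
But the right sides sum to 1 (mod 2). 0 ≠ 1 — the system is inconsistent.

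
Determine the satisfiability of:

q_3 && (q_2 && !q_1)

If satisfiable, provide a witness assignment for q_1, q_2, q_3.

q_1 = False, q_2 = True, q_3 = True

  q_2 && !q_1 = True
    !q_1 = True
Both conjuncts True, so the formula holds.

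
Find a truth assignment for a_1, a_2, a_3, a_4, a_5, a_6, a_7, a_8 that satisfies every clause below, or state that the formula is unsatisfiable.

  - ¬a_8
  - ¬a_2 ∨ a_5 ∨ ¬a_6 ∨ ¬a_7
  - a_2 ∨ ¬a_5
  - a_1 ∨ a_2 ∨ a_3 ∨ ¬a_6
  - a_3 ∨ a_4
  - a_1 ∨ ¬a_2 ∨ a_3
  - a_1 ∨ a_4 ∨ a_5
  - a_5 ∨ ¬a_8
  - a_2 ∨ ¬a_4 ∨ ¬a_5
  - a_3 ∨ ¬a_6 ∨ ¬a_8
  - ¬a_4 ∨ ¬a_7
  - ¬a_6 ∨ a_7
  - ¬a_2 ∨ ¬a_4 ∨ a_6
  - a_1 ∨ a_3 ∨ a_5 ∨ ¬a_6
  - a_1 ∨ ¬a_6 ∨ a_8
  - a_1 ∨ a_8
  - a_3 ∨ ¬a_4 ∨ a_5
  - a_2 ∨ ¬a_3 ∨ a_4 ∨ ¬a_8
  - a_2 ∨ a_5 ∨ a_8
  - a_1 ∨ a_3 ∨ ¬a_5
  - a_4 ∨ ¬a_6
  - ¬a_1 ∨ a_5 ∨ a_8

a_1 = True, a_2 = True, a_3 = True, a_4 = False, a_5 = True, a_6 = False, a_7 = True, a_8 = False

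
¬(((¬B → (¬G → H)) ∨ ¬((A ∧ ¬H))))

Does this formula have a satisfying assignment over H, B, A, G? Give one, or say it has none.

H=F, B=F, A=T, G=F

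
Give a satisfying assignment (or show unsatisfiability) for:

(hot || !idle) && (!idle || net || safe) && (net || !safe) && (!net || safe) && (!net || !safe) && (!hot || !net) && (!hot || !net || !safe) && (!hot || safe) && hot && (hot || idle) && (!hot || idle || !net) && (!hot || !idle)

Unsatisfiable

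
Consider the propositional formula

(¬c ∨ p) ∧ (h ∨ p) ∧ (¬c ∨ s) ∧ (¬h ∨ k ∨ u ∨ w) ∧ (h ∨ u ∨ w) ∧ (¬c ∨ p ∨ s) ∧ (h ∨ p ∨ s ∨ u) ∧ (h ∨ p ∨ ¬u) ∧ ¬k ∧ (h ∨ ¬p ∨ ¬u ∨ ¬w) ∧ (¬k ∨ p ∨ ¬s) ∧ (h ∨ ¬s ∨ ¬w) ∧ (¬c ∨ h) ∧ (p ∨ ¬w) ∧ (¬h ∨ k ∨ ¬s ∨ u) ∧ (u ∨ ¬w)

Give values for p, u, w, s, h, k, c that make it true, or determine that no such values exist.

p = False; u = True; w = False; s = True; h = True; k = False; c = False

Unit clause (¬k) forces k = False.
Set p = False.
  then (¬c ∨ p) forces c = False.
  then (h ∨ p) forces h = True.
  then (p ∨ ¬w) forces w = False.
  then (¬h ∨ k ∨ u ∨ w) forces u = True.
Set s = True.
All clauses satisfied.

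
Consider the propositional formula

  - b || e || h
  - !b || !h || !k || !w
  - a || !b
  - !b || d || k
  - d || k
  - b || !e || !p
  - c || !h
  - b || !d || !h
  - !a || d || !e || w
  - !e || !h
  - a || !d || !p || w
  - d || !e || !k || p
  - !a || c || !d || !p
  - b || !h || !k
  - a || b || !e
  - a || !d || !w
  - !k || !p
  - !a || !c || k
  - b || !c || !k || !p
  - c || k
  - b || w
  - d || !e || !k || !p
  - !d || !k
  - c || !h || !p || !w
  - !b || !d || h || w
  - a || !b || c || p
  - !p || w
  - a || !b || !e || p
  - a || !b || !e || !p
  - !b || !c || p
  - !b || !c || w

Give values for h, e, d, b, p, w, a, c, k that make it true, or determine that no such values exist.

Set h = False.
Set e = False.
  then (b || e || h) forces b = True.
  then (a || !b) forces a = True.
Try d = True:
  (!d || !k) forces k = False.
  (!a || !c || k) forces c = False.
  clause (c || k) is falsified — backtrack.
So d = False.
  then (!b || d || k) forces k = True.
  then (!k || !p) forces p = False.
  then (!b || !c || p) forces c = False.
Set w = False.
All clauses satisfied.

h: False, e: False, d: False, b: True, p: False, w: False, a: True, c: False, k: True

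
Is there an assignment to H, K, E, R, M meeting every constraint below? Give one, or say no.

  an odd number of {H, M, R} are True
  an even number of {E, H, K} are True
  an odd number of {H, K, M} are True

H = True; K = False; E = True; R = False; M = False

{H, M, R}: 1 true → odd ✓
{E, H, K}: 2 true → even ✓
{H, K, M}: 1 true → odd ✓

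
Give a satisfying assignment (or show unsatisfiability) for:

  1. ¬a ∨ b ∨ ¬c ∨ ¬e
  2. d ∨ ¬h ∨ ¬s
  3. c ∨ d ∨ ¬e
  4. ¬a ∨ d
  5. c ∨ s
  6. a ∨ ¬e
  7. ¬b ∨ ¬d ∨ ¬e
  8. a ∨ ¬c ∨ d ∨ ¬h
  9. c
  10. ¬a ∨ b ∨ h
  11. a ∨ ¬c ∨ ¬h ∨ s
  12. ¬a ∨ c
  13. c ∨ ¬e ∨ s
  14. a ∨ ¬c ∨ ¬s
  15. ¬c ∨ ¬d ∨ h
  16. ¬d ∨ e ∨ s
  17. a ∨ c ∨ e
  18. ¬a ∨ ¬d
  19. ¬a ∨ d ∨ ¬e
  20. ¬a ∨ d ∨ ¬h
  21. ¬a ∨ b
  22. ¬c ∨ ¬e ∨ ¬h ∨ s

b=F, c=T, h=F, e=F, d=F, a=F, s=F

Unit clause (c) forces c = True.
Set b = False.
  then (¬a ∨ b) forces a = False.
  then (a ∨ ¬e) forces e = False.
  then (a ∨ ¬c ∨ ¬s) forces s = False.
  then (¬d ∨ e ∨ s) forces d = False.
  then (a ∨ ¬c ∨ d ∨ ¬h) forces h = False.
All clauses satisfied.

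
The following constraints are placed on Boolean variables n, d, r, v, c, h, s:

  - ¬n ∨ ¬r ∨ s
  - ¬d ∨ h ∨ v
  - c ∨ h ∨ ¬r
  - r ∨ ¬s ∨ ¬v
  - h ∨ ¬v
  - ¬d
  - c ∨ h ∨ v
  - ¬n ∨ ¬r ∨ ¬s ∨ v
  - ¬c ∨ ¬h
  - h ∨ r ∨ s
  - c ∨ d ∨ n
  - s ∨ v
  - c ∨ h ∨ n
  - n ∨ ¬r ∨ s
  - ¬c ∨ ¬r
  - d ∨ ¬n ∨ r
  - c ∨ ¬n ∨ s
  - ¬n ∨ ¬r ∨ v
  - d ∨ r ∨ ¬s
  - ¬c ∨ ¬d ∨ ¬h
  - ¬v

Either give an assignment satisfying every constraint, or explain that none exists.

Case d = True:
  Clause (¬d) is falsified — contradiction.
Case d = False:
  (¬v) forces v = False.
  (s ∨ v) forces s = True.
  (d ∨ r ∨ ¬s) forces r = True.
  (¬n ∨ ¬r ∨ ¬s ∨ v) forces n = False.
  (c ∨ d ∨ n) forces c = True.
  Clause (¬c ∨ ¬r) is falsified — contradiction.
Both cases fail, so the formula is unsatisfiable.

Unsatisfiable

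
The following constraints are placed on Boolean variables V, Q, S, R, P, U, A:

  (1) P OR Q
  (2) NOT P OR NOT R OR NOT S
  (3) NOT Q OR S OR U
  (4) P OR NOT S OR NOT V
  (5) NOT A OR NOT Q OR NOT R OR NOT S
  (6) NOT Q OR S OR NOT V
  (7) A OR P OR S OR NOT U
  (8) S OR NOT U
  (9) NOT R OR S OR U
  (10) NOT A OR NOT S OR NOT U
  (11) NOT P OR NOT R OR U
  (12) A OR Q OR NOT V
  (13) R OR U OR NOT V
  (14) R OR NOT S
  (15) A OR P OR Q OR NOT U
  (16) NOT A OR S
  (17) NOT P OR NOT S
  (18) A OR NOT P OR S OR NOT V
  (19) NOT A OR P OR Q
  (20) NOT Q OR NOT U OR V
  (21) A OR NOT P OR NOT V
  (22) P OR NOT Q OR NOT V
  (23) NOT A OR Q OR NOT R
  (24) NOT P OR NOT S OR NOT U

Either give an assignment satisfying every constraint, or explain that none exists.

Set V = False.
Set Q = True.
  then (NOT Q OR NOT U OR V) forces U = False.
  then (NOT Q OR S OR U) forces S = True.
  then (R OR NOT S) forces R = True.
  then (NOT P OR NOT S) forces P = False.
  then (NOT A OR NOT Q OR NOT R OR NOT S) forces A = False.
All clauses satisfied.

V=F, Q=T, S=T, R=T, P=F, U=F, A=F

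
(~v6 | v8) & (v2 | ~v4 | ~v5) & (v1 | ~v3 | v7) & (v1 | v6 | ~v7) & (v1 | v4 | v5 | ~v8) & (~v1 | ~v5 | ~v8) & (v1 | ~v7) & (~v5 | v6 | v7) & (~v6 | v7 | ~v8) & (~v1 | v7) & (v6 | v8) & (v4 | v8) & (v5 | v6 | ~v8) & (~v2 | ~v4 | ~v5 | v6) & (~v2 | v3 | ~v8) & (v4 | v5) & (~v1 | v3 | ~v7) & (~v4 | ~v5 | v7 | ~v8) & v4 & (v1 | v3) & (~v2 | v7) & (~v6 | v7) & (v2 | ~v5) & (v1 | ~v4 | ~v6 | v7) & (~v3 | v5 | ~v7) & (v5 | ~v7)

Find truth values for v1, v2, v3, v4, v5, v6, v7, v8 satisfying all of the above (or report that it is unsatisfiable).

Case v6 = True:
  (~v6 | v8) forces v8 = True.
  (~v6 | v7 | ~v8) forces v7 = True.
  (v1 | ~v7) forces v1 = True.
  (~v1 | ~v5 | ~v8) forces v5 = False.
  Clause (v5 | ~v7) is falsified — contradiction.
Case v6 = False:
  (v6 | v8) forces v8 = True.
  (v5 | v6 | ~v8) forces v5 = True.
  (~v1 | ~v5 | ~v8) forces v1 = False.
  (v1 | v6 | ~v7) forces v7 = False.
  Clause (~v5 | v6 | v7) is falsified — contradiction.
Both cases fail, so the formula is unsatisfiable.

Unsatisfiable — no assignment works.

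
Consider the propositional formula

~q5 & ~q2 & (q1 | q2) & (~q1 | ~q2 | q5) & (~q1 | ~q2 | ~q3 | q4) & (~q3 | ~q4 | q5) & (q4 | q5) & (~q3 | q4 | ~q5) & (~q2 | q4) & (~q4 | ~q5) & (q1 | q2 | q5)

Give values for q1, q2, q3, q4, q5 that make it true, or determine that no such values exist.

Unit clause (~q5) forces q5 = False.
Unit clause (~q2) forces q2 = False.
In (q1 | q2) only q1 is left, so q1 = True.
In (q4 | q5) only q4 is left, so q4 = True.
In (~q3 | ~q4 | q5) only ~q3 is left, so q3 = False.
All clauses satisfied.

q1=T; q2=F; q3=F; q4=T; q5=F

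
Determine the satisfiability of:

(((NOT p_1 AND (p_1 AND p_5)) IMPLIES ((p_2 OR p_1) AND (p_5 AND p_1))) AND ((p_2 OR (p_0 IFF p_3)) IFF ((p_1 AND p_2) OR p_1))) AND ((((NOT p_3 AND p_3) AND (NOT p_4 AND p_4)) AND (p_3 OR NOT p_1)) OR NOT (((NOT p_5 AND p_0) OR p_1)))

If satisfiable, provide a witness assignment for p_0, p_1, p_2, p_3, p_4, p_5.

p_0: True; p_1: False; p_2: False; p_3: False; p_4: True; p_5: True

  ((NOT p_1 AND (p_1 AND p_5)) IMPLIES ((p_2 OR p_1) AND (p_5 AND p_1))) AND ((p_2 OR (p_0 IFF p_3)) IFF ((p_1 AND p_2) OR p_1)) = True
    (NOT p_1 AND (p_1 AND p_5)) IMPLIES ((p_2 OR p_1) AND (p_5 AND p_1)) = True
      NOT p_1 AND (p_1 AND p_5) = False
        NOT p_1 = True
        p_1 AND p_5 = False
      (p_2 OR p_1) AND (p_5 AND p_1) = False
        p_2 OR p_1 = False
        p_5 AND p_1 = False
    (p_2 OR (p_0 IFF p_3)) IFF ((p_1 AND p_2) OR p_1) = True
      p_2 OR (p_0 IFF p_3) = False
        p_0 IFF p_3 = False
      (p_1 AND p_2) OR p_1 = False
        p_1 AND p_2 = False
  (((NOT p_3 AND p_3) AND (NOT p_4 AND p_4)) AND (p_3 OR NOT p_1)) OR NOT (((NOT p_5 AND p_0) OR p_1)) = True
    ((NOT p_3 AND p_3) AND (NOT p_4 AND p_4)) AND (p_3 OR NOT p_1) = False
      (NOT p_3 AND p_3) AND (NOT p_4 AND p_4) = False
        NOT p_3 AND p_3 = False
          NOT p_3 = True
        NOT p_4 AND p_4 = False
          NOT p_4 = False
      p_3 OR NOT p_1 = True
        NOT p_1 = True
    NOT (((NOT p_5 AND p_0) OR p_1)) = True
      (NOT p_5 AND p_0) OR p_1 = False
        NOT p_5 AND p_0 = False
          NOT p_5 = False
Both conjuncts True, so the formula holds.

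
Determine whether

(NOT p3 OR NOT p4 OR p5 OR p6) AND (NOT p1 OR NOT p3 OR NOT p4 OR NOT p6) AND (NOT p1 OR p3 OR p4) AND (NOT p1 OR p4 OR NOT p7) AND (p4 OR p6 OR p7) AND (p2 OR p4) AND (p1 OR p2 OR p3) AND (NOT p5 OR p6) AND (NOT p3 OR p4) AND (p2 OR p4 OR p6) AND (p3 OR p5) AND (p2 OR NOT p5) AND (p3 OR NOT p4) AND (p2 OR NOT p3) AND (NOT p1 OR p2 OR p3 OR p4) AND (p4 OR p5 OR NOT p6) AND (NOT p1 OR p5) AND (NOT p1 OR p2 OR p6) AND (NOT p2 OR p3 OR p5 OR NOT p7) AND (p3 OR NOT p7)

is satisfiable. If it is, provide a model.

Set p1 = False.
Try p2 = False:
  (p2 OR p4) forces p4 = True.
  (p1 OR p2 OR p3) forces p3 = True.
  clause (p2 OR NOT p3) is falsified — backtrack.
So p2 = True.
Set p3 = True.
  then (NOT p3 OR p4) forces p4 = True.
Set p5 = True.
  then (NOT p5 OR p6) forces p6 = True.
Set p7 = True.
All clauses satisfied.

p1=F, p2=T, p3=T, p4=T, p5=T, p6=T, p7=T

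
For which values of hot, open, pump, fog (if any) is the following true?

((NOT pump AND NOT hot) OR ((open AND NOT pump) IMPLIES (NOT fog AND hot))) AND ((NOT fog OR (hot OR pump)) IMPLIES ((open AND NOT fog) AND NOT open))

hot: False, open: True, pump: False, fog: True

  (NOT pump AND NOT hot) OR ((open AND NOT pump) IMPLIES (NOT fog AND hot)) = True
    NOT pump AND NOT hot = True
      NOT pump = True
      NOT hot = True
    (open AND NOT pump) IMPLIES (NOT fog AND hot) = False
      open AND NOT pump = True
        NOT pump = True
      NOT fog AND hot = False
        NOT fog = False
  (NOT fog OR (hot OR pump)) IMPLIES ((open AND NOT fog) AND NOT open) = True
    NOT fog OR (hot OR pump) = False
      NOT fog = False
      hot OR pump = False
    (open AND NOT fog) AND NOT open = False
      open AND NOT fog = False
        NOT fog = False
      NOT open = False
Both conjuncts True, so the formula holds.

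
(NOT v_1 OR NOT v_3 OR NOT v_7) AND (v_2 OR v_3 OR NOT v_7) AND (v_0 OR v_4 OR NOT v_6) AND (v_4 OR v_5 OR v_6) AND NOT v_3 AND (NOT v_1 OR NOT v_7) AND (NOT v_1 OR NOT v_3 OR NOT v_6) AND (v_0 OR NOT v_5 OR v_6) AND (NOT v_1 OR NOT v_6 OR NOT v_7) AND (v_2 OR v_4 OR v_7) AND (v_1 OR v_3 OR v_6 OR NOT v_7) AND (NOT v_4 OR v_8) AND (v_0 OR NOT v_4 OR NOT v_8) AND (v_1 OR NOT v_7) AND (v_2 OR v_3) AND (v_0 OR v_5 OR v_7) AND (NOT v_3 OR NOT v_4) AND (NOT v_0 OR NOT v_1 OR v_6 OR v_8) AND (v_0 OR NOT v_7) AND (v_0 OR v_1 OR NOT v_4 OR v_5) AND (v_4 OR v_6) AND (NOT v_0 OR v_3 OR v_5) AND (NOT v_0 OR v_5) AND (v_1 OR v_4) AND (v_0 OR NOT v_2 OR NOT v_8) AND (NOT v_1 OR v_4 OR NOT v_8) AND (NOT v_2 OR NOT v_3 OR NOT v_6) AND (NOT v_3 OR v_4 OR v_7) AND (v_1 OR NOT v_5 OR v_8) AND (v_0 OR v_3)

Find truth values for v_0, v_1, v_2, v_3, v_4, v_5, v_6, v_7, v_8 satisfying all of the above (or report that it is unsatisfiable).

v_0 = True, v_1 = True, v_2 = True, v_3 = False, v_4 = False, v_5 = True, v_6 = True, v_7 = False, v_8 = False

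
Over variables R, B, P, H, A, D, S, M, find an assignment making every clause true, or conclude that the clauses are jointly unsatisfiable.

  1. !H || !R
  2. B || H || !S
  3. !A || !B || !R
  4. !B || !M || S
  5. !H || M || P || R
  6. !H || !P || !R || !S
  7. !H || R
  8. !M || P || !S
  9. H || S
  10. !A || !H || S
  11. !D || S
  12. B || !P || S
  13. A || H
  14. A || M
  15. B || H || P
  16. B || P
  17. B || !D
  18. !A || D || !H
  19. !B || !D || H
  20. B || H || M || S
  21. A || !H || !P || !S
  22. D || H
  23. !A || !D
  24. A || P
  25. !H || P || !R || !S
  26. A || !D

Unsatisfiable — no assignment works.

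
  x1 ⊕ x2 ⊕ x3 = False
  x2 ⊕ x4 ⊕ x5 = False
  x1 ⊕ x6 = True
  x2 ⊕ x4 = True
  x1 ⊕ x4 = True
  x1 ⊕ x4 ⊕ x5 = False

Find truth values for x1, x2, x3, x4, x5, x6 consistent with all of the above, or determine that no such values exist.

x1 = False, x2 = False, x3 = False, x4 = True, x5 = True, x6 = True

x1 ⊕ x2 ⊕ x3 = F ⊕ F ⊕ F = False ✓
x2 ⊕ x4 ⊕ x5 = F ⊕ T ⊕ T = False ✓
x1 ⊕ x6 = F ⊕ T = True ✓
x2 ⊕ x4 = F ⊕ T = True ✓
x1 ⊕ x4 = F ⊕ T = True ✓
x1 ⊕ x4 ⊕ x5 = F ⊕ T ⊕ T = False ✓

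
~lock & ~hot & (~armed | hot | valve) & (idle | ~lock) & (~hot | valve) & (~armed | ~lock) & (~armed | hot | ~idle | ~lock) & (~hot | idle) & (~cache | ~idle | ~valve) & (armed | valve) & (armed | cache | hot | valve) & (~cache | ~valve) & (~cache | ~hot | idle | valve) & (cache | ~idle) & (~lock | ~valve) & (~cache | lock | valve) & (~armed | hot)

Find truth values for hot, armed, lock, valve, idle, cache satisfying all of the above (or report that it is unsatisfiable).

hot: False, armed: False, lock: False, valve: True, idle: False, cache: False

Unit clause (~lock) forces lock = False.
Unit clause (~hot) forces hot = False.
In (~armed | hot) only ~armed is left, so armed = False.
In (armed | valve) only valve is left, so valve = True.
In (~cache | ~valve) only ~cache is left, so cache = False.
In (cache | ~idle) only ~idle is left, so idle = False.
All clauses satisfied.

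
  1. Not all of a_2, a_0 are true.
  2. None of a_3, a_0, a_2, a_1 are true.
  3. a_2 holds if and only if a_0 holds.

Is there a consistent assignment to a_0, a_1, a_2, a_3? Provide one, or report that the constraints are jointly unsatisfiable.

a_0 = False, a_1 = False, a_2 = False, a_3 = False

  (1) {a_2, a_0}: 0/2 true — not all ✓
  (2) {a_3, a_0, a_2, a_1}: 0 true — none ✓
  (3) a_2=F, a_0=F — same ✓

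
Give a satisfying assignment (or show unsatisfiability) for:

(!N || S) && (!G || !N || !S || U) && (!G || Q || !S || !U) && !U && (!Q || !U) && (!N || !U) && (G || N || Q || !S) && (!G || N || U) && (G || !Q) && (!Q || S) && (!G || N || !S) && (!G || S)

Unit clause (!U) forces U = False.
Try G = True:
  (!G || N || U) forces N = True.
  (!N || S) forces S = True.
  clause (!G || !N || !S || U) is falsified — backtrack.
So G = False.
  then (G || !Q) forces Q = False.
Set N = True.
  then (!N || S) forces S = True.
All clauses satisfied.

G = False, N = True, Q = False, S = True, U = False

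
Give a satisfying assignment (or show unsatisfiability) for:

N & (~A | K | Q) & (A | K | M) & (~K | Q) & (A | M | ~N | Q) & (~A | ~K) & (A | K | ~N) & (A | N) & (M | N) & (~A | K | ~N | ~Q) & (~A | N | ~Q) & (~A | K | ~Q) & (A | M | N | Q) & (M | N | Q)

Unit clause (N) forces N = True.
Try Q = False:
  (~K | Q) forces K = False.
  (~A | K | Q) forces A = False.
  clause (A | K | ~N) is falsified — backtrack.
So Q = True.
Set M = False.
Set K = True.
  then (~A | ~K) forces A = False.
All clauses satisfied.

Q = True, M = False, N = True, K = True, A = False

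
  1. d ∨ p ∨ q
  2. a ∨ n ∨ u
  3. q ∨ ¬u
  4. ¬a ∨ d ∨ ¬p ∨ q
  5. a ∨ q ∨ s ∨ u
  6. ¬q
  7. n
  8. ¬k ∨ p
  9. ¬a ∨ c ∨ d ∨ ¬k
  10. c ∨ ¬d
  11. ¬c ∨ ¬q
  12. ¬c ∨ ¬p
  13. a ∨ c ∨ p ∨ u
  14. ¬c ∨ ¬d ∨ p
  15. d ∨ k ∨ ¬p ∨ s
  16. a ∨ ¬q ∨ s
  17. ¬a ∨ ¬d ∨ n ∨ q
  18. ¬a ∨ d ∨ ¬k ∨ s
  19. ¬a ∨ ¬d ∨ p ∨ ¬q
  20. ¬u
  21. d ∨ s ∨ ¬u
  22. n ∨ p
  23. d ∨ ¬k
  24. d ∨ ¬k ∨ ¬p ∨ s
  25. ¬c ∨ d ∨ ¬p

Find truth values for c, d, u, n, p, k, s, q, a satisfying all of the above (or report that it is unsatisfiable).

c = False, d = False, u = False, n = True, p = True, k = False, s = True, q = False, a = False

Unit clause (¬q) forces q = False.
Unit clause (n) forces n = True.
Unit clause (¬u) forces u = False.
Try c = True:
  (¬c ∨ ¬p) forces p = False.
  (d ∨ p ∨ q) forces d = True.
  clause (¬c ∨ ¬d ∨ p) is falsified — backtrack.
So c = False.
  then (c ∨ ¬d) forces d = False.
  then (d ∨ ¬k) forces k = False.
  then (d ∨ p ∨ q) forces p = True.
  then (¬a ∨ d ∨ ¬p ∨ q) forces a = False.
  then (a ∨ q ∨ s ∨ u) forces s = True.
All clauses satisfied.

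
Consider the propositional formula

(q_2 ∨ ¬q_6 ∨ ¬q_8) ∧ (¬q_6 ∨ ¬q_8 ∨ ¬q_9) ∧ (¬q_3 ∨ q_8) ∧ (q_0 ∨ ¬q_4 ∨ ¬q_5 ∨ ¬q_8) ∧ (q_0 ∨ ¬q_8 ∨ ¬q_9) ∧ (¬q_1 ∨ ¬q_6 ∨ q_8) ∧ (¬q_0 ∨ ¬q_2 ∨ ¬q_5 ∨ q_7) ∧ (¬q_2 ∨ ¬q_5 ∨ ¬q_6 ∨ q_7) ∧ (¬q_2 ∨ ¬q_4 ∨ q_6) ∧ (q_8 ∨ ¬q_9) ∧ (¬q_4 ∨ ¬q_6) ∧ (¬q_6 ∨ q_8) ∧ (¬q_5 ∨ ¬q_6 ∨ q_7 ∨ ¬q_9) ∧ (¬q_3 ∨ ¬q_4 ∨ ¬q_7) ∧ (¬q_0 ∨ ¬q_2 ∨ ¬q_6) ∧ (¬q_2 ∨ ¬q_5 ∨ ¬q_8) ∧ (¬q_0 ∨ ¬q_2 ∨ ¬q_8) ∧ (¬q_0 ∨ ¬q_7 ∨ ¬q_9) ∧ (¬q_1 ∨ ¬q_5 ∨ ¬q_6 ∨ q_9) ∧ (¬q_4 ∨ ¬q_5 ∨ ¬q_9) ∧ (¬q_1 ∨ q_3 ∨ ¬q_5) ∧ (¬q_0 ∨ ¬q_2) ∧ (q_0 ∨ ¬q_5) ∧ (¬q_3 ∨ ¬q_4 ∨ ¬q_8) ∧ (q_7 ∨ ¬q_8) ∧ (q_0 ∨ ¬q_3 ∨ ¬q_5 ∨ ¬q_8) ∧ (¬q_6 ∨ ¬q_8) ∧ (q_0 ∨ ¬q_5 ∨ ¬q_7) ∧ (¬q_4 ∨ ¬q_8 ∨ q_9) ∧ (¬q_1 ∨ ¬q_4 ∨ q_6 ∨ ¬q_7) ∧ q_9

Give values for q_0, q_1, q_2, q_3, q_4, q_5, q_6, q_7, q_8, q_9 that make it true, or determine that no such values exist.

Unsatisfiable

Case q_9 = True:
  (q_8 ∨ ¬q_9) forces q_8 = True.
  (¬q_6 ∨ ¬q_8 ∨ ¬q_9) forces q_6 = False.
  (q_0 ∨ ¬q_8 ∨ ¬q_9) forces q_0 = True.
  (¬q_0 ∨ ¬q_2 ∨ ¬q_8) forces q_2 = False.
  (¬q_0 ∨ ¬q_7 ∨ ¬q_9) forces q_7 = False.
  Clause (q_7 ∨ ¬q_8) is falsified — contradiction.
Case q_9 = False:
  Clause (q_9) is falsified — contradiction.
Both cases fail, so the formula is unsatisfiable.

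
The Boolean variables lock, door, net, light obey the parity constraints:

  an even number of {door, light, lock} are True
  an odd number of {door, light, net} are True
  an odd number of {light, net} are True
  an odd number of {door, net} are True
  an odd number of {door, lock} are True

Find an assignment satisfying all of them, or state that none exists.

Adding constraints 1, 2, 4, 5 mod 2: every variable appears an even number of times on the left, so the left side is 0.
But the right sides sum to 1 (mod 2). 0 ≠ 1 — the system is inconsistent.

No satisfying assignment exists.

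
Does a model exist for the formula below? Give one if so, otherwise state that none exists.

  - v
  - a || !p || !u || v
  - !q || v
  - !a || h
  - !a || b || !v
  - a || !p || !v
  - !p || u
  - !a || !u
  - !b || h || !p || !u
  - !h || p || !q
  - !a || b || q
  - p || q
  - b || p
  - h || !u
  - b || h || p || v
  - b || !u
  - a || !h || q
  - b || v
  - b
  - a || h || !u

Unit clause (v) forces v = True.
Unit clause (b) forces b = True.
Set q = True.
Try h = True:
  (!h || p || !q) forces p = True.
  (a || !p || !v) forces a = True.
  (!p || u) forces u = True.
  clause (!a || !u) is falsified — backtrack.
So h = False.
  then (!a || h) forces a = False.
  then (a || !p || !v) forces p = False.
  then (h || !u) forces u = False.
All clauses satisfied.

q: True, h: False, p: False, b: True, u: False, a: False, v: True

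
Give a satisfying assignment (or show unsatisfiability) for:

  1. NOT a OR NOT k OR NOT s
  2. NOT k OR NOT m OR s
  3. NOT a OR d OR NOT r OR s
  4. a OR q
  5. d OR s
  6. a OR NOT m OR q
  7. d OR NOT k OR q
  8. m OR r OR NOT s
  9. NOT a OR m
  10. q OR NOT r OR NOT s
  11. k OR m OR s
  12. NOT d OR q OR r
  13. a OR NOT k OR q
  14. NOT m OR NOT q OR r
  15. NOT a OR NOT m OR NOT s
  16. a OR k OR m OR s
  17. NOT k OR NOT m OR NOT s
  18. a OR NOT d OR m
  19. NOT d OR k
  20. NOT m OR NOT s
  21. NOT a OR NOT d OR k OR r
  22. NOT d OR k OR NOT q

k = False; m = False; r = True; s = True; a = False; d = False; q = True

Set k = False.
  then (NOT d OR k) forces d = False.
  then (d OR s) forces s = True.
  then (NOT m OR NOT s) forces m = False.
  then (m OR r OR NOT s) forces r = True.
  then (NOT a OR m) forces a = False.
  then (q OR NOT r OR NOT s) forces q = True.
All clauses satisfied.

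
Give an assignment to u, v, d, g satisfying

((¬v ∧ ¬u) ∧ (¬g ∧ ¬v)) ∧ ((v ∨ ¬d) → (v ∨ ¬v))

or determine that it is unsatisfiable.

u=F, v=F, d=T, g=F

  (¬v ∧ ¬u) ∧ (¬g ∧ ¬v) = True
    ¬v ∧ ¬u = True
      ¬v = True
      ¬u = True
    ¬g ∧ ¬v = True
      ¬g = True
      ¬v = True
  (v ∨ ¬d) → (v ∨ ¬v) = True
    v ∨ ¬d = False
      ¬d = False
    v ∨ ¬v = True
      ¬v = True
Both conjuncts True, so the formula holds.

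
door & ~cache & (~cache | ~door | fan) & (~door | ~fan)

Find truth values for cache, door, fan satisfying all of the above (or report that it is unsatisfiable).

cache = False, door = True, fan = False

Unit clause (door) forces door = True.
Unit clause (~cache) forces cache = False.
In (~door | ~fan) only ~fan is left, so fan = False.
Check each clause:
  (door): door holds.
  (~cache): ~cache holds.
  (~cache | ~door | fan): ~cache holds.
  (~door | ~fan): ~fan holds.
All clauses satisfied.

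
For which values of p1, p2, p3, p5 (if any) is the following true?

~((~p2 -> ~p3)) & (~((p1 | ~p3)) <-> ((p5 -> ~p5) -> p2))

p1 = True, p2 = False, p3 = True, p5 = False

  ~((~p2 -> ~p3)) = True
    ~p2 -> ~p3 = False
      ~p2 = True
      ~p3 = False
  ~((p1 | ~p3)) <-> ((p5 -> ~p5) -> p2) = True
    ~((p1 | ~p3)) = False
      p1 | ~p3 = True
        ~p3 = False
    (p5 -> ~p5) -> p2 = False
      p5 -> ~p5 = True
        ~p5 = True
Both conjuncts True, so the formula holds.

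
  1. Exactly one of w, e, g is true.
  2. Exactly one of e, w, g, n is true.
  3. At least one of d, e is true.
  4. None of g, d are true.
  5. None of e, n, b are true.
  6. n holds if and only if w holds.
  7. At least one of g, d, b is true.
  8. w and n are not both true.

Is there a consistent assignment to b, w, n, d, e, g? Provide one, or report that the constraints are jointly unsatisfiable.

Case d = True:
  Constraint (4) is violated (d=T) — contradiction.
Case d = False:
  (3) with d=F forces e = True.
  Constraint (5) is violated (e=T) — contradiction.
Both cases fail — unsatisfiable.

Unsatisfiable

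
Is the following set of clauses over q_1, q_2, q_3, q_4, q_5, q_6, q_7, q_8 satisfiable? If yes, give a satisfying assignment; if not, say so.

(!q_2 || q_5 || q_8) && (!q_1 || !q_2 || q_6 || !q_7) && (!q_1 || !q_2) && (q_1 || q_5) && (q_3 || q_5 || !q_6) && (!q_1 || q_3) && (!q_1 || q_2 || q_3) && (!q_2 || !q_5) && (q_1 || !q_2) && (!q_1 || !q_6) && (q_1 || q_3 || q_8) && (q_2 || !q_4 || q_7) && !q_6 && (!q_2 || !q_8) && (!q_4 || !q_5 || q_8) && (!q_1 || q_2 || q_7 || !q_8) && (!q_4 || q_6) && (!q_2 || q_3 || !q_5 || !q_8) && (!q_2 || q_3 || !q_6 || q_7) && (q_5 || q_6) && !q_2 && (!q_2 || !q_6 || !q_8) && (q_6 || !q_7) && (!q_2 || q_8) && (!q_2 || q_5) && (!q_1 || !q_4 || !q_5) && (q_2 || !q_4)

q_1: False, q_2: False, q_3: True, q_4: False, q_5: True, q_6: False, q_7: False, q_8: True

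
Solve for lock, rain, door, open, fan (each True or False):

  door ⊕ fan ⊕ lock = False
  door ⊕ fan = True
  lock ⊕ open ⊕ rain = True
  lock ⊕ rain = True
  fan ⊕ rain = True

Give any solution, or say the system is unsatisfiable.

lock = True; rain = False; door = False; open = False; fan = True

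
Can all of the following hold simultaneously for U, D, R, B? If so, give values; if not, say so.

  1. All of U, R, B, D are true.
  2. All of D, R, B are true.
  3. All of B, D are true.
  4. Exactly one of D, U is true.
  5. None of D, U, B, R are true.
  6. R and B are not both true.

Unsatisfiable

Case U = True:
  Constraint (5) is violated (U=T) — contradiction.
Case U = False:
  Constraint (1) is violated (U=F) — contradiction.
Both cases fail — unsatisfiable.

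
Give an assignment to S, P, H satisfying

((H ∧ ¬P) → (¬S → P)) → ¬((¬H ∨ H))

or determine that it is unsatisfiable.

S = False, P = False, H = True

  ((H ∧ ¬P) → (¬S → P)) → ¬((¬H ∨ H)) = True
    (H ∧ ¬P) → (¬S → P) = False
      H ∧ ¬P = True
        ¬P = True
      ¬S → P = False
        ¬S = True
    ¬((¬H ∨ H)) = False
      ¬H ∨ H = True
        ¬H = False
The formula evaluates to True.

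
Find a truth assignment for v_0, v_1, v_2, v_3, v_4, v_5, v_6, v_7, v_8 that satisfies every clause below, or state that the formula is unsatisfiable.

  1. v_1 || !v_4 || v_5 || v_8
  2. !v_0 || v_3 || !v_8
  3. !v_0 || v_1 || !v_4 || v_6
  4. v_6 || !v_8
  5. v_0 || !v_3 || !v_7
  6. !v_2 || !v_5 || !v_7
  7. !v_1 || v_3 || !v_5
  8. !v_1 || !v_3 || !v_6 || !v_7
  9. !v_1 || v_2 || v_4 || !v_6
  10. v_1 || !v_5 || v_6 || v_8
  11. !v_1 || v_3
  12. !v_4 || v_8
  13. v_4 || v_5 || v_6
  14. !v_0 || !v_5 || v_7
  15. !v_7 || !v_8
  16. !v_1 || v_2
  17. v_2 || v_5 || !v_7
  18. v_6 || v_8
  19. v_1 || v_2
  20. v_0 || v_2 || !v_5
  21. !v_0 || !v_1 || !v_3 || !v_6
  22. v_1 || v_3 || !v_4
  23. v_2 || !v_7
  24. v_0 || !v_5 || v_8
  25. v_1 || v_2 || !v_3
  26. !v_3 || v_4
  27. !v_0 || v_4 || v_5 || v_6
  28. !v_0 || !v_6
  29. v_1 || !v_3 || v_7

Try v_0 = True:
  (!v_0 || !v_6) forces v_6 = False.
  (v_6 || !v_8) forces v_8 = False.
  clause (v_6 || v_8) is falsified — backtrack.
So v_0 = False.
Set v_1 = True.
  then (!v_1 || v_3) forces v_3 = True.
  then (!v_1 || v_2) forces v_2 = True.
  then (!v_3 || v_4) forces v_4 = True.
  then (v_0 || !v_3 || !v_7) forces v_7 = False.
  then (!v_4 || v_8) forces v_8 = True.
  then (v_6 || !v_8) forces v_6 = True.
Set v_5 = False.
All clauses satisfied.

v_0 = False, v_1 = True, v_2 = True, v_3 = True, v_4 = True, v_5 = False, v_6 = True, v_7 = False, v_8 = True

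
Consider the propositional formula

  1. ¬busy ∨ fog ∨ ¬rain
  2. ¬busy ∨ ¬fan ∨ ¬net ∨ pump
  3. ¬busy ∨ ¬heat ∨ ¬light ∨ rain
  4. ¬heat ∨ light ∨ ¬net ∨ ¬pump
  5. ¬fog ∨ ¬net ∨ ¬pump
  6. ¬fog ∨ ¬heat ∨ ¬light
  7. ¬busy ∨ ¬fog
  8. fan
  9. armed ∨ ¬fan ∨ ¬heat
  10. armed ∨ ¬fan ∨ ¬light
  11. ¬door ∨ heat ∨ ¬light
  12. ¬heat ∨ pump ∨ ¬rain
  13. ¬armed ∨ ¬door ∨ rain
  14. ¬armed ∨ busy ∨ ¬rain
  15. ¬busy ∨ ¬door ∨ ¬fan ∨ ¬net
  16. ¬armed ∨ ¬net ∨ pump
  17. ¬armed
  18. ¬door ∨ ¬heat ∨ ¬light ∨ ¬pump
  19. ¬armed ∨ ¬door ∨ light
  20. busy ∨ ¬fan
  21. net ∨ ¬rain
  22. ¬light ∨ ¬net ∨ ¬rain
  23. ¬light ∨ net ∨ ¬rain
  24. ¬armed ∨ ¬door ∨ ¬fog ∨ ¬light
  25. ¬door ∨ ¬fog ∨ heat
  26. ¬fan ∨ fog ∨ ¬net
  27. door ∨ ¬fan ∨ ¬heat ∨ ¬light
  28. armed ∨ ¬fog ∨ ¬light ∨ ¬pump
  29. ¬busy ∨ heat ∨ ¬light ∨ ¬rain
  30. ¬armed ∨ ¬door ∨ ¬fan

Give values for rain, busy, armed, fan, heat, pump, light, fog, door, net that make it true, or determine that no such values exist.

Unit clause (fan) forces fan = True.
Unit clause (¬armed) forces armed = False.
In (busy ∨ ¬fan) only busy is left, so busy = True.
In (¬busy ∨ ¬fog) only ¬fog is left, so fog = False.
In (armed ∨ ¬fan ∨ ¬heat) only ¬heat is left, so heat = False.
In (armed ∨ ¬fan ∨ ¬light) only ¬light is left, so light = False.
In (¬fan ∨ fog ∨ ¬net) only ¬net is left, so net = False.
In (¬busy ∨ fog ∨ ¬rain) only ¬rain is left, so rain = False.
Set pump = False.
Set door = False.
All clauses satisfied.

rain: False; busy: True; armed: False; fan: True; heat: False; pump: False; light: False; fog: False; door: False; net: False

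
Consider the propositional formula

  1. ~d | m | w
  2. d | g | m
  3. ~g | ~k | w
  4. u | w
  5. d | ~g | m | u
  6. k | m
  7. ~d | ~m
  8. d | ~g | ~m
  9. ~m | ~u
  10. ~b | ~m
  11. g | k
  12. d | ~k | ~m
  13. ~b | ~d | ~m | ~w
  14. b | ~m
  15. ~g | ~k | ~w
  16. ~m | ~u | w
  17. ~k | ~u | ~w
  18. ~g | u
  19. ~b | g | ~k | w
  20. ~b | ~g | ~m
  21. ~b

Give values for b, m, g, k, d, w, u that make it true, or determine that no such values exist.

b = False, m = False, g = False, k = True, d = True, w = True, u = False

Unit clause (~b) forces b = False.
In (b | ~m) only ~m is left, so m = False.
In (k | m) only k is left, so k = True.
Try g = True:
  (~g | ~k | w) forces w = True.
  clause (~g | ~k | ~w) is falsified — backtrack.
So g = False.
  then (d | g | m) forces d = True.
  then (~d | m | w) forces w = True.
  then (~k | ~u | ~w) forces u = False.
All clauses satisfied.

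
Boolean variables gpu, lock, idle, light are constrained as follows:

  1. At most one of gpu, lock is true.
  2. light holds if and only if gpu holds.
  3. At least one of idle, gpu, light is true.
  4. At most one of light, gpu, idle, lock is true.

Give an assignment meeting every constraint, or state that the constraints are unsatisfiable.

gpu = False, lock = False, idle = True, light = False

  (1) {gpu, lock}: 0 true — at most one ✓
  (2) light=F, gpu=F — same ✓
  (3) {idle, gpu, light}: 1 true — at least one ✓
  (4) {light, gpu, idle, lock}: 1 true — at most one ✓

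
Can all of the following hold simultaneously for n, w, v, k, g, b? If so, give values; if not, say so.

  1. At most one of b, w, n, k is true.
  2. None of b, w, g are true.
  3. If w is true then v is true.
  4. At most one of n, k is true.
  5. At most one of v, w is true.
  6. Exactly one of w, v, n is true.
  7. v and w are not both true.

n = False, w = False, v = True, k = True, g = False, b = False

  (1) {b, w, n, k}: 1 true — at most one ✓
  (2) {b, w, g}: 0 true — none ✓
  (3) w=F ⇒ v: vacuous ✓
  (4) {n, k}: 1 true — at most one ✓
  (5) {v, w}: 1 true — at most one ✓
  (6) {w, v, n}: 1 true — exactly one ✓
  (7) v=T, w=F — not both ✓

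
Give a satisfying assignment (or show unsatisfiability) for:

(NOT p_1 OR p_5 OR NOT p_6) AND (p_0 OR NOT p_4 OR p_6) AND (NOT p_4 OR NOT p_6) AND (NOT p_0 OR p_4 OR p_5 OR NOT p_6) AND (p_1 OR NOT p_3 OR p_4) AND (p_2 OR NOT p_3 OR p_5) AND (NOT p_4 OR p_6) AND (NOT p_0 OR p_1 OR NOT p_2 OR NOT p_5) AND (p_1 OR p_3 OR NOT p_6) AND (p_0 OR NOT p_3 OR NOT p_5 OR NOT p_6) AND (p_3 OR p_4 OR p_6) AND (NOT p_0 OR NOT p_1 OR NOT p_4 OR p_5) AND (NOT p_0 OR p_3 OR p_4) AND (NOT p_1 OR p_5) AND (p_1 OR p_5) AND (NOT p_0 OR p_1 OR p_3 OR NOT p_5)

p_0=T, p_1=T, p_2=T, p_3=T, p_4=F, p_5=T, p_6=F

Set p_0 = True.
Set p_1 = True.
  then (NOT p_1 OR p_5) forces p_5 = True.
Set p_2 = True.
Try p_3 = False:
  (NOT p_0 OR p_3 OR p_4) forces p_4 = True.
  (NOT p_4 OR NOT p_6) forces p_6 = False.
  clause (NOT p_4 OR p_6) is falsified — backtrack.
So p_3 = True.
Set p_4 = False.
Set p_6 = False.
All clauses satisfied.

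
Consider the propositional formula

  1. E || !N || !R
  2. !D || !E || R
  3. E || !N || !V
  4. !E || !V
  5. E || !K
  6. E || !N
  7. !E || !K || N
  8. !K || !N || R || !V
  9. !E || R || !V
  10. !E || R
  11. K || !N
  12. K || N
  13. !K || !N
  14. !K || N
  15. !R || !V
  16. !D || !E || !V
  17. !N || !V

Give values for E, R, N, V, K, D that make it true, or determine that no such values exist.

The formula is unsatisfiable.

Case K = True:
  (E || !K) forces E = True.
  (!E || !V) forces V = False.
  (!E || !K || N) forces N = True.
  Clause (!K || !N) is falsified — contradiction.
Case K = False:
  (K || !N) forces N = False.
  Clause (K || N) is falsified — contradiction.
Both cases fail, so the formula is unsatisfiable.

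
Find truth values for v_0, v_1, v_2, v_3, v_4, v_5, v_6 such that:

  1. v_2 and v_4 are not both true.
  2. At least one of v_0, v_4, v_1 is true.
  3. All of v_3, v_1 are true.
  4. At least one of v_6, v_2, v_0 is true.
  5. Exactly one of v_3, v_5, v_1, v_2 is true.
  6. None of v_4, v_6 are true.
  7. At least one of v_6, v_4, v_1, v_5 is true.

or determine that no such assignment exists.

No satisfying assignment exists.

Case v_1 = True:
  (3) forces v_3 = True.
  Constraint (5) is violated (v_3=T, v_1=T) — contradiction.
Case v_1 = False:
  Constraint (3) is violated (v_1=F) — contradiction.
Both cases fail — unsatisfiable.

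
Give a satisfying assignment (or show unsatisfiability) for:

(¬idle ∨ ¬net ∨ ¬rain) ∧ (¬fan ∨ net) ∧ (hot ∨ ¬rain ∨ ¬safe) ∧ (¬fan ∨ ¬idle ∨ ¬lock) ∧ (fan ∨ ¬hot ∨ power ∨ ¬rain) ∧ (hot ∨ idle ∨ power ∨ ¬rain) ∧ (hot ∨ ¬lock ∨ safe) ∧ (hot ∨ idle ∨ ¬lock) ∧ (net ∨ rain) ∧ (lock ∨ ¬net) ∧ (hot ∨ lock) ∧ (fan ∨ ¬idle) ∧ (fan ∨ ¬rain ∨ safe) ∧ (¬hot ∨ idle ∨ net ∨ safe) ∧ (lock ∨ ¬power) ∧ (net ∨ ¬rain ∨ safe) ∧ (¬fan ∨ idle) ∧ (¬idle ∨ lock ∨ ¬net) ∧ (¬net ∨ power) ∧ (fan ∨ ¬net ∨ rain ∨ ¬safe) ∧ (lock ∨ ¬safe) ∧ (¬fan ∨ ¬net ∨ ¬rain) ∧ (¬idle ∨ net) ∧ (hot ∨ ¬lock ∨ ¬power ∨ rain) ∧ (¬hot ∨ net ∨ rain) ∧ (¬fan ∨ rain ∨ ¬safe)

Set safe = False.
Try power = False:
  (¬net ∨ power) forces net = False.
  (¬fan ∨ net) forces fan = False.
  (net ∨ rain) forces rain = True.
  clause (fan ∨ ¬rain ∨ safe) is falsified — backtrack.
So power = True.
  then (lock ∨ ¬power) forces lock = True.
  then (hot ∨ ¬lock ∨ safe) forces hot = True.
Try fan = True:
  (¬fan ∨ net) forces net = True.
  (¬fan ∨ ¬idle ∨ ¬lock) forces idle = False.
  clause (¬fan ∨ idle) is falsified — backtrack.
So fan = False.
  then (fan ∨ ¬idle) forces idle = False.
  then (fan ∨ ¬rain ∨ safe) forces rain = False.
  then (¬hot ∨ idle ∨ net ∨ safe) forces net = True.
All clauses satisfied.

safe=F, power=T, fan=F, hot=T, lock=T, rain=F, net=T, idle=F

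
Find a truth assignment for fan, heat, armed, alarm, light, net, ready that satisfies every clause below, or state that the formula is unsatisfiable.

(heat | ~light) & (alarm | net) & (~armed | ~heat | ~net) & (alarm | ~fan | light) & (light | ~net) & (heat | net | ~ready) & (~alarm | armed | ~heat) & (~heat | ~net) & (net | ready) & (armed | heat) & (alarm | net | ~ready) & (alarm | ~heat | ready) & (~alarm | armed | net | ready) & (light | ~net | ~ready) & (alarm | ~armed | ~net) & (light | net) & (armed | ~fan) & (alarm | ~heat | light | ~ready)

Set fan = True.
  then (armed | ~fan) forces armed = True.
Try heat = False:
  (heat | ~light) forces light = False.
  (alarm | ~fan | light) forces alarm = True.
  (light | ~net) forces net = False.
  clause (light | net) is falsified — backtrack.
So heat = True.
  then (~armed | ~heat | ~net) forces net = False.
  then (net | ready) forces ready = True.
  then (alarm | net | ~ready) forces alarm = True.
  then (light | net) forces light = True.
All clauses satisfied.

fan: True, heat: True, armed: True, alarm: True, light: True, net: False, ready: True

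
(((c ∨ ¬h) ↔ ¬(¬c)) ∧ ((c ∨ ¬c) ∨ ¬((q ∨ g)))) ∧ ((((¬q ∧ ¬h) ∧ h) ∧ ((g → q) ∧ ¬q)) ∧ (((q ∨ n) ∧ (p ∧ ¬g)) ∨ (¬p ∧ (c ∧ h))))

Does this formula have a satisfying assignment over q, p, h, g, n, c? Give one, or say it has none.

Case h = True: the conjunct ¬h is False.
Case h = False: the conjunct h is False.
Both cases fail — unsatisfiable.

UNSATISFIABLE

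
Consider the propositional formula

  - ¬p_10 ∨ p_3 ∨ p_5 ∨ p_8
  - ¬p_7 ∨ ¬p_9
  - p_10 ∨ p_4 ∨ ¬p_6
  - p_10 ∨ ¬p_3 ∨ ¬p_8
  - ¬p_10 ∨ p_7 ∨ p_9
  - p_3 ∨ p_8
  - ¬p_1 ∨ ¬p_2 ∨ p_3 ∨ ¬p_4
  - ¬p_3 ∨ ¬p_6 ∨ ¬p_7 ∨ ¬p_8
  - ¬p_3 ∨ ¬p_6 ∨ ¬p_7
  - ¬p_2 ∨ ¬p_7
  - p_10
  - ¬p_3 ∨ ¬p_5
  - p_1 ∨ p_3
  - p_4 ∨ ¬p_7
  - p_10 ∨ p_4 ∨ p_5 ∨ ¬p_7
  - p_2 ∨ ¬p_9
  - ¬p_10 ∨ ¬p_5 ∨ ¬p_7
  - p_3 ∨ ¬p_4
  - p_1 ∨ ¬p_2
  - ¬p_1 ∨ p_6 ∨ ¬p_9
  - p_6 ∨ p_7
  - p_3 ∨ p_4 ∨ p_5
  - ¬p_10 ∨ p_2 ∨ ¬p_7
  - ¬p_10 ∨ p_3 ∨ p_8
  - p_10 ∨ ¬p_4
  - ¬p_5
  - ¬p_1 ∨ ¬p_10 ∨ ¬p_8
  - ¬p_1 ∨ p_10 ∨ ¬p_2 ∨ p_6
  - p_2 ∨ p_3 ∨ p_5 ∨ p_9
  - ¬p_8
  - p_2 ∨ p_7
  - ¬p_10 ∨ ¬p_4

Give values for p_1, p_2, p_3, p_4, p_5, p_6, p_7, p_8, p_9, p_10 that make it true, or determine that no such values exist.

p_1 = True, p_2 = True, p_3 = True, p_4 = False, p_5 = False, p_6 = True, p_7 = False, p_8 = False, p_9 = True, p_10 = True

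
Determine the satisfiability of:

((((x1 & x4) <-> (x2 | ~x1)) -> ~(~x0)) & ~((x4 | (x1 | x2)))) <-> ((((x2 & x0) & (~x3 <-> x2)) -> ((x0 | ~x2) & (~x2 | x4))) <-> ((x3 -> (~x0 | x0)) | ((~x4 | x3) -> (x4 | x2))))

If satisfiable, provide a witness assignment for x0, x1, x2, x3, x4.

x0=T; x1=F; x2=F; x3=F; x4=F

  ((((x1 & x4) <-> (x2 | ~x1)) -> ~(~x0)) & ~((x4 | (x1 | x2)))) <-> ((((x2 & x0) & (~x3 <-> x2)) -> ((x0 | ~x2) & (~x2 | x4))) <-> ((x3 -> (~x0 | x0)) | ((~x4 | x3) -> (x4 | x2)))) = True
    (((x1 & x4) <-> (x2 | ~x1)) -> ~(~x0)) & ~((x4 | (x1 | x2))) = True
      ((x1 & x4) <-> (x2 | ~x1)) -> ~(~x0) = True
        (x1 & x4) <-> (x2 | ~x1) = False
          x1 & x4 = False
          x2 | ~x1 = True
            ~x1 = True
        ~(~x0) = True
          ~x0 = False
      ~((x4 | (x1 | x2))) = True
        x4 | (x1 | x2) = False
          x1 | x2 = False
    (((x2 & x0) & (~x3 <-> x2)) -> ((x0 | ~x2) & (~x2 | x4))) <-> ((x3 -> (~x0 | x0)) | ((~x4 | x3) -> (x4 | x2))) = True
      ((x2 & x0) & (~x3 <-> x2)) -> ((x0 | ~x2) & (~x2 | x4)) = True
        (x2 & x0) & (~x3 <-> x2) = False
          x2 & x0 = False
          ~x3 <-> x2 = False
            ~x3 = True
        (x0 | ~x2) & (~x2 | x4) = True
          x0 | ~x2 = True
            ~x2 = True
          ~x2 | x4 = True
            ~x2 = True
      (x3 -> (~x0 | x0)) | ((~x4 | x3) -> (x4 | x2)) = True
        x3 -> (~x0 | x0) = True
          ~x0 | x0 = True
            ~x0 = False
        (~x4 | x3) -> (x4 | x2) = False
          ~x4 | x3 = True
            ~x4 = True
          x4 | x2 = False
The formula evaluates to True.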